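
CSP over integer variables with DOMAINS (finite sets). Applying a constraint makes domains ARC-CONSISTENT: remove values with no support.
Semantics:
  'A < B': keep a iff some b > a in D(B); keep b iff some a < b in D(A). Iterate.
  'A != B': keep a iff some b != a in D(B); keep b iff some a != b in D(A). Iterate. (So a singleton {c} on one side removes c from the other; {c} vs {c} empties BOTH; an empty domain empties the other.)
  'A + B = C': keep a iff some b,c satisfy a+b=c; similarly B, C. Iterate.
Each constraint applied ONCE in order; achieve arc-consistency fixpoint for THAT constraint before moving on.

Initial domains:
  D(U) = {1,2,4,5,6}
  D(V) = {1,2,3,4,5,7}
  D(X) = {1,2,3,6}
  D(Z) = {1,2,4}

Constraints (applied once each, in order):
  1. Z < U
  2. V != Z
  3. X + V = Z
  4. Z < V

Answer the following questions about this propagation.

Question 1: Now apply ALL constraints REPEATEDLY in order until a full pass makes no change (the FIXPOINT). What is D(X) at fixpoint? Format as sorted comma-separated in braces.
pass 0 (initial): D(X)={1,2,3,6}
pass 1: U {1,2,4,5,6}->{2,4,5,6}; V {1,2,3,4,5,7}->{3}; X {1,2,3,6}->{1,2,3}; Z {1,2,4}->{2}
pass 2: U {2,4,5,6}->{4,5,6}; V {3}->{}; X {1,2,3}->{}; Z {2}->{}
pass 3: U {4,5,6}->{}
pass 4: no change
Fixpoint after 4 passes: D(X) = {}

Answer: {}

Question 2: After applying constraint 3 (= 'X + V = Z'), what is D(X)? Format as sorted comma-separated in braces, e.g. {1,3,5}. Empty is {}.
Constraint 1 (Z < U) on D(Z)={1,2,4} D(U)={1,2,4,5,6}: U {1,2,4,5,6}->{2,4,5,6}
Constraint 2 (V != Z) on D(V)={1,2,3,4,5,7} D(Z)={1,2,4}: no change
Constraint 3 (X + V = Z) on D(X)={1,2,3,6} D(V)={1,2,3,4,5,7} D(Z)={1,2,4}: X {1,2,3,6}->{1,2,3}; V {1,2,3,4,5,7}->{1,2,3}; Z {1,2,4}->{2,4}
So after constraint 3: D(X) = {1,2,3}

Answer: {1,2,3}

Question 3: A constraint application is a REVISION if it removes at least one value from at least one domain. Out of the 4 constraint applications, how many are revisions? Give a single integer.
Answer: 3

Derivation:
Constraint 1 (Z < U) on D(Z)={1,2,4} D(U)={1,2,4,5,6}: U {1,2,4,5,6}->{2,4,5,6} => REVISION
Constraint 2 (V != Z) on D(V)={1,2,3,4,5,7} D(Z)={1,2,4}: no change => not a revision
Constraint 3 (X + V = Z) on D(X)={1,2,3,6} D(V)={1,2,3,4,5,7} D(Z)={1,2,4}: X {1,2,3,6}->{1,2,3}; V {1,2,3,4,5,7}->{1,2,3}; Z {1,2,4}->{2,4} => REVISION
Constraint 4 (Z < V) on D(Z)={2,4} D(V)={1,2,3}: Z {2,4}->{2}; V {1,2,3}->{3} => REVISION
Total revisions = 3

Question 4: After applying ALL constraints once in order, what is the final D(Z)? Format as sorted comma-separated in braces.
Answer: {2}

Derivation:
Constraint 1 (Z < U) on D(Z)={1,2,4} D(U)={1,2,4,5,6}: U {1,2,4,5,6}->{2,4,5,6}
Constraint 2 (V != Z) on D(V)={1,2,3,4,5,7} D(Z)={1,2,4}: no change
Constraint 3 (X + V = Z) on D(X)={1,2,3,6} D(V)={1,2,3,4,5,7} D(Z)={1,2,4}: X {1,2,3,6}->{1,2,3}; V {1,2,3,4,5,7}->{1,2,3}; Z {1,2,4}->{2,4}
Constraint 4 (Z < V) on D(Z)={2,4} D(V)={1,2,3}: Z {2,4}->{2}; V {1,2,3}->{3}
So after all 4 constraints: D(Z) = {2}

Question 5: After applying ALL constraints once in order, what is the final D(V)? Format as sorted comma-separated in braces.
Constraint 1 (Z < U) on D(Z)={1,2,4} D(U)={1,2,4,5,6}: U {1,2,4,5,6}->{2,4,5,6}
Constraint 2 (V != Z) on D(V)={1,2,3,4,5,7} D(Z)={1,2,4}: no change
Constraint 3 (X + V = Z) on D(X)={1,2,3,6} D(V)={1,2,3,4,5,7} D(Z)={1,2,4}: X {1,2,3,6}->{1,2,3}; V {1,2,3,4,5,7}->{1,2,3}; Z {1,2,4}->{2,4}
Constraint 4 (Z < V) on D(Z)={2,4} D(V)={1,2,3}: Z {2,4}->{2}; V {1,2,3}->{3}
So after all 4 constraints: D(V) = {3}

Answer: {3}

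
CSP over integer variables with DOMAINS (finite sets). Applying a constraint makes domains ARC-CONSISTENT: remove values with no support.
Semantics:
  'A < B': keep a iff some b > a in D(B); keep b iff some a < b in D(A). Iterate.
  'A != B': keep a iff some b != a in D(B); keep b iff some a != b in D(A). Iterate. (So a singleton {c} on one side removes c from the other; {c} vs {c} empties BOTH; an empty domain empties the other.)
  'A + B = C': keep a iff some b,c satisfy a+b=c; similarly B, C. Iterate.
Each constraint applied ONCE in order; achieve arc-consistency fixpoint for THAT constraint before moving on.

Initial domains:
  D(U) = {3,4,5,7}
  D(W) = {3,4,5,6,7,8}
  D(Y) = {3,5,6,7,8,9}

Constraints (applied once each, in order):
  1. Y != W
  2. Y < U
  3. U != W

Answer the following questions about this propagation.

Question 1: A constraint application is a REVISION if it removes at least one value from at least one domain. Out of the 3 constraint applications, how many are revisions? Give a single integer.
Constraint 1 (Y != W) on D(Y)={3,5,6,7,8,9} D(W)={3,4,5,6,7,8}: no change => not a revision
Constraint 2 (Y < U) on D(Y)={3,5,6,7,8,9} D(U)={3,4,5,7}: Y {3,5,6,7,8,9}->{3,5,6}; U {3,4,5,7}->{4,5,7} => REVISION
Constraint 3 (U != W) on D(U)={4,5,7} D(W)={3,4,5,6,7,8}: no change => not a revision
Total revisions = 1

Answer: 1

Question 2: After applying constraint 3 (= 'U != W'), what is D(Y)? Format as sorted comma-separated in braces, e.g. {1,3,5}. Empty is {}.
Constraint 1 (Y != W) on D(Y)={3,5,6,7,8,9} D(W)={3,4,5,6,7,8}: no change
Constraint 2 (Y < U) on D(Y)={3,5,6,7,8,9} D(U)={3,4,5,7}: Y {3,5,6,7,8,9}->{3,5,6}; U {3,4,5,7}->{4,5,7}
Constraint 3 (U != W) on D(U)={4,5,7} D(W)={3,4,5,6,7,8}: no change
So after constraint 3: D(Y) = {3,5,6}

Answer: {3,5,6}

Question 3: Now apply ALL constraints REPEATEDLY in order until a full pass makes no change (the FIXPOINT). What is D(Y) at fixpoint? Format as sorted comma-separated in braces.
pass 0 (initial): D(Y)={3,5,6,7,8,9}
pass 1: U {3,4,5,7}->{4,5,7}; Y {3,5,6,7,8,9}->{3,5,6}
pass 2: no change
Fixpoint after 2 passes: D(Y) = {3,5,6}

Answer: {3,5,6}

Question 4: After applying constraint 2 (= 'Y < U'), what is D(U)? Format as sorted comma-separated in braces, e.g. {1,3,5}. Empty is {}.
Constraint 1 (Y != W) on D(Y)={3,5,6,7,8,9} D(W)={3,4,5,6,7,8}: no change
Constraint 2 (Y < U) on D(Y)={3,5,6,7,8,9} D(U)={3,4,5,7}: Y {3,5,6,7,8,9}->{3,5,6}; U {3,4,5,7}->{4,5,7}
So after constraint 2: D(U) = {4,5,7}

Answer: {4,5,7}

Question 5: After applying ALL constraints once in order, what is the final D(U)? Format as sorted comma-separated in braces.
Constraint 1 (Y != W) on D(Y)={3,5,6,7,8,9} D(W)={3,4,5,6,7,8}: no change
Constraint 2 (Y < U) on D(Y)={3,5,6,7,8,9} D(U)={3,4,5,7}: Y {3,5,6,7,8,9}->{3,5,6}; U {3,4,5,7}->{4,5,7}
Constraint 3 (U != W) on D(U)={4,5,7} D(W)={3,4,5,6,7,8}: no change
So after all 3 constraints: D(U) = {4,5,7}

Answer: {4,5,7}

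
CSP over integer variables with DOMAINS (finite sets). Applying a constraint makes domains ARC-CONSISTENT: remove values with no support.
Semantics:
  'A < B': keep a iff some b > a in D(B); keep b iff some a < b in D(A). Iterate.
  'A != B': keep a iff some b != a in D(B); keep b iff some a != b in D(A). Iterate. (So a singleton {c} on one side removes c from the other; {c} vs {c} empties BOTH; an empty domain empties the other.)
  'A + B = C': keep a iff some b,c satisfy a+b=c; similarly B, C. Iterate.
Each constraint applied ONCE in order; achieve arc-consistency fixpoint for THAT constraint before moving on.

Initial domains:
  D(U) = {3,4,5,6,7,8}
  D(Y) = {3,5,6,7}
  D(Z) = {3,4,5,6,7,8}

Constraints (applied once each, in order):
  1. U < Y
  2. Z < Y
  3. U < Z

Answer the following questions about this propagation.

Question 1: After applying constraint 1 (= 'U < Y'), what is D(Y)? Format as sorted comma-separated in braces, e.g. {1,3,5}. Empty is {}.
Answer: {5,6,7}

Derivation:
Constraint 1 (U < Y) on D(U)={3,4,5,6,7,8} D(Y)={3,5,6,7}: U {3,4,5,6,7,8}->{3,4,5,6}; Y {3,5,6,7}->{5,6,7}
So after constraint 1: D(Y) = {5,6,7}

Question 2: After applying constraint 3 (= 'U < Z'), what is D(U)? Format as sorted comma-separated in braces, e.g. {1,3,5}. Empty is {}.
Constraint 1 (U < Y) on D(U)={3,4,5,6,7,8} D(Y)={3,5,6,7}: U {3,4,5,6,7,8}->{3,4,5,6}; Y {3,5,6,7}->{5,6,7}
Constraint 2 (Z < Y) on D(Z)={3,4,5,6,7,8} D(Y)={5,6,7}: Z {3,4,5,6,7,8}->{3,4,5,6}
Constraint 3 (U < Z) on D(U)={3,4,5,6} D(Z)={3,4,5,6}: U {3,4,5,6}->{3,4,5}; Z {3,4,5,6}->{4,5,6}
So after constraint 3: D(U) = {3,4,5}

Answer: {3,4,5}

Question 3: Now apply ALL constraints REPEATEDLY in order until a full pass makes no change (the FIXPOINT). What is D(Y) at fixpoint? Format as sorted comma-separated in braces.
pass 0 (initial): D(Y)={3,5,6,7}
pass 1: U {3,4,5,6,7,8}->{3,4,5}; Y {3,5,6,7}->{5,6,7}; Z {3,4,5,6,7,8}->{4,5,6}
pass 2: no change
Fixpoint after 2 passes: D(Y) = {5,6,7}

Answer: {5,6,7}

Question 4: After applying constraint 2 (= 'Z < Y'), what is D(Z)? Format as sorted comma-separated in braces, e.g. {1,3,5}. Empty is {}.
Constraint 1 (U < Y) on D(U)={3,4,5,6,7,8} D(Y)={3,5,6,7}: U {3,4,5,6,7,8}->{3,4,5,6}; Y {3,5,6,7}->{5,6,7}
Constraint 2 (Z < Y) on D(Z)={3,4,5,6,7,8} D(Y)={5,6,7}: Z {3,4,5,6,7,8}->{3,4,5,6}
So after constraint 2: D(Z) = {3,4,5,6}

Answer: {3,4,5,6}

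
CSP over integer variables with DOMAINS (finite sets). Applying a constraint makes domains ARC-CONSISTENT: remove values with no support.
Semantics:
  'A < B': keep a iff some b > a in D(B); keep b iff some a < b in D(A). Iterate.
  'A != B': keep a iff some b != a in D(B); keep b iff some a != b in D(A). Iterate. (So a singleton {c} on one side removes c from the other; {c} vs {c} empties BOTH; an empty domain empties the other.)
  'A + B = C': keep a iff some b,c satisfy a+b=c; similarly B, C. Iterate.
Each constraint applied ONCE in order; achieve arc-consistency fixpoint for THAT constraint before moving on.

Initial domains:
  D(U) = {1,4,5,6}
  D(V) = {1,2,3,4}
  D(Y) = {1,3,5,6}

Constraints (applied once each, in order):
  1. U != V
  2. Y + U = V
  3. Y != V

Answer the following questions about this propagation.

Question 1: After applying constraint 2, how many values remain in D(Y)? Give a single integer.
Answer: 2

Derivation:
Constraint 1 (U != V) on D(U)={1,4,5,6} D(V)={1,2,3,4}: no change
Constraint 2 (Y + U = V) on D(Y)={1,3,5,6} D(U)={1,4,5,6} D(V)={1,2,3,4}: Y {1,3,5,6}->{1,3}; U {1,4,5,6}->{1}; V {1,2,3,4}->{2,4}
So after constraint 2: D(Y)={1,3}, size = 2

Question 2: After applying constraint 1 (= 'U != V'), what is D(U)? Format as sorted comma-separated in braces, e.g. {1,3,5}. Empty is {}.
Constraint 1 (U != V) on D(U)={1,4,5,6} D(V)={1,2,3,4}: no change
So after constraint 1: D(U) = {1,4,5,6}

Answer: {1,4,5,6}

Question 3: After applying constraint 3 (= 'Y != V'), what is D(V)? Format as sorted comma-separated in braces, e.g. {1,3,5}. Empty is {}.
Answer: {2,4}

Derivation:
Constraint 1 (U != V) on D(U)={1,4,5,6} D(V)={1,2,3,4}: no change
Constraint 2 (Y + U = V) on D(Y)={1,3,5,6} D(U)={1,4,5,6} D(V)={1,2,3,4}: Y {1,3,5,6}->{1,3}; U {1,4,5,6}->{1}; V {1,2,3,4}->{2,4}
Constraint 3 (Y != V) on D(Y)={1,3} D(V)={2,4}: no change
So after constraint 3: D(V) = {2,4}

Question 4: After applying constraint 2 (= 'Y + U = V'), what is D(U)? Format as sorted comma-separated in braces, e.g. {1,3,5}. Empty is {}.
Constraint 1 (U != V) on D(U)={1,4,5,6} D(V)={1,2,3,4}: no change
Constraint 2 (Y + U = V) on D(Y)={1,3,5,6} D(U)={1,4,5,6} D(V)={1,2,3,4}: Y {1,3,5,6}->{1,3}; U {1,4,5,6}->{1}; V {1,2,3,4}->{2,4}
So after constraint 2: D(U) = {1}

Answer: {1}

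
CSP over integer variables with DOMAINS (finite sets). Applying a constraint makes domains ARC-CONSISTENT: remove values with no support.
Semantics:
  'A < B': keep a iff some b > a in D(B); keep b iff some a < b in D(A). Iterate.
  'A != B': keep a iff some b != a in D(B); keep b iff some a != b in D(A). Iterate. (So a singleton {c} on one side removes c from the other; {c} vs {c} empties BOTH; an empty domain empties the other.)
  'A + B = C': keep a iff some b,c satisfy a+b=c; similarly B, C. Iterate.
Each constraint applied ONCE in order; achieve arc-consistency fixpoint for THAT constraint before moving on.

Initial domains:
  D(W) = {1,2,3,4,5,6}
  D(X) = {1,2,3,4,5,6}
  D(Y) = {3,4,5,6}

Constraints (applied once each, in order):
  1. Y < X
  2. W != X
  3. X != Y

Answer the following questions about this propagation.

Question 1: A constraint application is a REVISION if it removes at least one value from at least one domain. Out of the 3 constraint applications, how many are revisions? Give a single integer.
Answer: 1

Derivation:
Constraint 1 (Y < X) on D(Y)={3,4,5,6} D(X)={1,2,3,4,5,6}: Y {3,4,5,6}->{3,4,5}; X {1,2,3,4,5,6}->{4,5,6} => REVISION
Constraint 2 (W != X) on D(W)={1,2,3,4,5,6} D(X)={4,5,6}: no change => not a revision
Constraint 3 (X != Y) on D(X)={4,5,6} D(Y)={3,4,5}: no change => not a revision
Total revisions = 1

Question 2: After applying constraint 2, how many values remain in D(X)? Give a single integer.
Constraint 1 (Y < X) on D(Y)={3,4,5,6} D(X)={1,2,3,4,5,6}: Y {3,4,5,6}->{3,4,5}; X {1,2,3,4,5,6}->{4,5,6}
Constraint 2 (W != X) on D(W)={1,2,3,4,5,6} D(X)={4,5,6}: no change
So after constraint 2: D(X)={4,5,6}, size = 3

Answer: 3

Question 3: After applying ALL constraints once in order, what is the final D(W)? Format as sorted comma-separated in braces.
Constraint 1 (Y < X) on D(Y)={3,4,5,6} D(X)={1,2,3,4,5,6}: Y {3,4,5,6}->{3,4,5}; X {1,2,3,4,5,6}->{4,5,6}
Constraint 2 (W != X) on D(W)={1,2,3,4,5,6} D(X)={4,5,6}: no change
Constraint 3 (X != Y) on D(X)={4,5,6} D(Y)={3,4,5}: no change
So after all 3 constraints: D(W) = {1,2,3,4,5,6}

Answer: {1,2,3,4,5,6}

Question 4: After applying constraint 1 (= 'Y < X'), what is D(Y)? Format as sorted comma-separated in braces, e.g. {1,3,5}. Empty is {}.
Constraint 1 (Y < X) on D(Y)={3,4,5,6} D(X)={1,2,3,4,5,6}: Y {3,4,5,6}->{3,4,5}; X {1,2,3,4,5,6}->{4,5,6}
So after constraint 1: D(Y) = {3,4,5}

Answer: {3,4,5}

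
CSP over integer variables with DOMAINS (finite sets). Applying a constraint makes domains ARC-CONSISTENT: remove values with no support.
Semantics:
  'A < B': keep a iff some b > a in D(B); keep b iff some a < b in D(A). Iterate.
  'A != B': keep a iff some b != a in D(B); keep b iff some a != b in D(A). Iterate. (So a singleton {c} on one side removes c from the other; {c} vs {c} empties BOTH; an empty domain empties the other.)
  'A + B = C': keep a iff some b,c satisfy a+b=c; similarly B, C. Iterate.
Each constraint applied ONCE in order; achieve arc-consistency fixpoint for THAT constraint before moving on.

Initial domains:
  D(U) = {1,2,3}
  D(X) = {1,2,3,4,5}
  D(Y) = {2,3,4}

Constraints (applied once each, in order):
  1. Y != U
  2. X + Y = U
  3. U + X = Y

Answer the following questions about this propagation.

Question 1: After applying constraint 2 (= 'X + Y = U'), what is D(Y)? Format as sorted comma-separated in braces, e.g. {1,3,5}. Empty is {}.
Answer: {2}

Derivation:
Constraint 1 (Y != U) on D(Y)={2,3,4} D(U)={1,2,3}: no change
Constraint 2 (X + Y = U) on D(X)={1,2,3,4,5} D(Y)={2,3,4} D(U)={1,2,3}: X {1,2,3,4,5}->{1}; Y {2,3,4}->{2}; U {1,2,3}->{3}
So after constraint 2: D(Y) = {2}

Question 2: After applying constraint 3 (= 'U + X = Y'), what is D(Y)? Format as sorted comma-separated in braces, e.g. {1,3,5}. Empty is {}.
Answer: {}

Derivation:
Constraint 1 (Y != U) on D(Y)={2,3,4} D(U)={1,2,3}: no change
Constraint 2 (X + Y = U) on D(X)={1,2,3,4,5} D(Y)={2,3,4} D(U)={1,2,3}: X {1,2,3,4,5}->{1}; Y {2,3,4}->{2}; U {1,2,3}->{3}
Constraint 3 (U + X = Y) on D(U)={3} D(X)={1} D(Y)={2}: U {3}->{}; X {1}->{}; Y {2}->{}
So after constraint 3: D(Y) = {}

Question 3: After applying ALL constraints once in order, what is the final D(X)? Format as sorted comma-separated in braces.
Constraint 1 (Y != U) on D(Y)={2,3,4} D(U)={1,2,3}: no change
Constraint 2 (X + Y = U) on D(X)={1,2,3,4,5} D(Y)={2,3,4} D(U)={1,2,3}: X {1,2,3,4,5}->{1}; Y {2,3,4}->{2}; U {1,2,3}->{3}
Constraint 3 (U + X = Y) on D(U)={3} D(X)={1} D(Y)={2}: U {3}->{}; X {1}->{}; Y {2}->{}
So after all 3 constraints: D(X) = {}

Answer: {}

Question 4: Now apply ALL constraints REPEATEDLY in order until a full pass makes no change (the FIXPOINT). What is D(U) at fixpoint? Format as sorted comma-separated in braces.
Answer: {}

Derivation:
pass 0 (initial): D(U)={1,2,3}
pass 1: U {1,2,3}->{}; X {1,2,3,4,5}->{}; Y {2,3,4}->{}
pass 2: no change
Fixpoint after 2 passes: D(U) = {}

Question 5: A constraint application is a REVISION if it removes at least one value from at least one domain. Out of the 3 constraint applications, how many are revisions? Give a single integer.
Constraint 1 (Y != U) on D(Y)={2,3,4} D(U)={1,2,3}: no change => not a revision
Constraint 2 (X + Y = U) on D(X)={1,2,3,4,5} D(Y)={2,3,4} D(U)={1,2,3}: X {1,2,3,4,5}->{1}; Y {2,3,4}->{2}; U {1,2,3}->{3} => REVISION
Constraint 3 (U + X = Y) on D(U)={3} D(X)={1} D(Y)={2}: U {3}->{}; X {1}->{}; Y {2}->{} => REVISION
Total revisions = 2

Answer: 2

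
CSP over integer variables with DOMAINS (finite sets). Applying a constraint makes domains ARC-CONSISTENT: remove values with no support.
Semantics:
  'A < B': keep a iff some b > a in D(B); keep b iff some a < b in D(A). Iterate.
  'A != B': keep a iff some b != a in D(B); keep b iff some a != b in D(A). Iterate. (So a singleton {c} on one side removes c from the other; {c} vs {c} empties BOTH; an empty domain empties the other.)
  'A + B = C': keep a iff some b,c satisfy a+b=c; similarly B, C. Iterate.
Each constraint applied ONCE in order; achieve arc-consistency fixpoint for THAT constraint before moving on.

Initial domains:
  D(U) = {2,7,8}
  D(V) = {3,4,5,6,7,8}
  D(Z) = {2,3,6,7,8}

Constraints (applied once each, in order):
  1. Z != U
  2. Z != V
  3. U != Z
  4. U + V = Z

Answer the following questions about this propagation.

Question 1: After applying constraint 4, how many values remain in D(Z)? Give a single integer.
Constraint 1 (Z != U) on D(Z)={2,3,6,7,8} D(U)={2,7,8}: no change
Constraint 2 (Z != V) on D(Z)={2,3,6,7,8} D(V)={3,4,5,6,7,8}: no change
Constraint 3 (U != Z) on D(U)={2,7,8} D(Z)={2,3,6,7,8}: no change
Constraint 4 (U + V = Z) on D(U)={2,7,8} D(V)={3,4,5,6,7,8} D(Z)={2,3,6,7,8}: U {2,7,8}->{2}; V {3,4,5,6,7,8}->{4,5,6}; Z {2,3,6,7,8}->{6,7,8}
So after constraint 4: D(Z)={6,7,8}, size = 3

Answer: 3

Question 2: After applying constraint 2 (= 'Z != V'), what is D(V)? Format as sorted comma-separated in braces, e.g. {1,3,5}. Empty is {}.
Answer: {3,4,5,6,7,8}

Derivation:
Constraint 1 (Z != U) on D(Z)={2,3,6,7,8} D(U)={2,7,8}: no change
Constraint 2 (Z != V) on D(Z)={2,3,6,7,8} D(V)={3,4,5,6,7,8}: no change
So after constraint 2: D(V) = {3,4,5,6,7,8}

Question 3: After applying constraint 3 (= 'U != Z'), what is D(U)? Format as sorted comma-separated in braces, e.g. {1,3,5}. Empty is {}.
Answer: {2,7,8}

Derivation:
Constraint 1 (Z != U) on D(Z)={2,3,6,7,8} D(U)={2,7,8}: no change
Constraint 2 (Z != V) on D(Z)={2,3,6,7,8} D(V)={3,4,5,6,7,8}: no change
Constraint 3 (U != Z) on D(U)={2,7,8} D(Z)={2,3,6,7,8}: no change
So after constraint 3: D(U) = {2,7,8}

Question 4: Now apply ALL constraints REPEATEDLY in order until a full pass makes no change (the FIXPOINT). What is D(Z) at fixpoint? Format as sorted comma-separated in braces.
pass 0 (initial): D(Z)={2,3,6,7,8}
pass 1: U {2,7,8}->{2}; V {3,4,5,6,7,8}->{4,5,6}; Z {2,3,6,7,8}->{6,7,8}
pass 2: no change
Fixpoint after 2 passes: D(Z) = {6,7,8}

Answer: {6,7,8}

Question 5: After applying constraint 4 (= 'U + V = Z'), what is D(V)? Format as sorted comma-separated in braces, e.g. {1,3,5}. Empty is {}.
Constraint 1 (Z != U) on D(Z)={2,3,6,7,8} D(U)={2,7,8}: no change
Constraint 2 (Z != V) on D(Z)={2,3,6,7,8} D(V)={3,4,5,6,7,8}: no change
Constraint 3 (U != Z) on D(U)={2,7,8} D(Z)={2,3,6,7,8}: no change
Constraint 4 (U + V = Z) on D(U)={2,7,8} D(V)={3,4,5,6,7,8} D(Z)={2,3,6,7,8}: U {2,7,8}->{2}; V {3,4,5,6,7,8}->{4,5,6}; Z {2,3,6,7,8}->{6,7,8}
So after constraint 4: D(V) = {4,5,6}

Answer: {4,5,6}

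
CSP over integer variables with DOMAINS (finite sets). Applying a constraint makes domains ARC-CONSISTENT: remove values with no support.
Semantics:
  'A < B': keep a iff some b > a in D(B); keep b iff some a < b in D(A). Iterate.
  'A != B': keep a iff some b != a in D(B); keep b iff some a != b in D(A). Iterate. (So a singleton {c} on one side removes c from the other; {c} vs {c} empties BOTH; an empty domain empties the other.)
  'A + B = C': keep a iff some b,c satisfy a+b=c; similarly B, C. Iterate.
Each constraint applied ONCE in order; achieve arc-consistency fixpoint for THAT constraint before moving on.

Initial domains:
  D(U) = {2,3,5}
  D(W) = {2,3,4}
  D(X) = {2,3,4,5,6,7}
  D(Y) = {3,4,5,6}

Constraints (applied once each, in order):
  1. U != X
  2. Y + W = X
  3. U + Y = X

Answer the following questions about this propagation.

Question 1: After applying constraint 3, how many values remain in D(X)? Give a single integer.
Constraint 1 (U != X) on D(U)={2,3,5} D(X)={2,3,4,5,6,7}: no change
Constraint 2 (Y + W = X) on D(Y)={3,4,5,6} D(W)={2,3,4} D(X)={2,3,4,5,6,7}: Y {3,4,5,6}->{3,4,5}; X {2,3,4,5,6,7}->{5,6,7}
Constraint 3 (U + Y = X) on D(U)={2,3,5} D(Y)={3,4,5} D(X)={5,6,7}: U {2,3,5}->{2,3}
So after constraint 3: D(X)={5,6,7}, size = 3

Answer: 3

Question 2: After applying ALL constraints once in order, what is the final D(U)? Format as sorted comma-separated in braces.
Constraint 1 (U != X) on D(U)={2,3,5} D(X)={2,3,4,5,6,7}: no change
Constraint 2 (Y + W = X) on D(Y)={3,4,5,6} D(W)={2,3,4} D(X)={2,3,4,5,6,7}: Y {3,4,5,6}->{3,4,5}; X {2,3,4,5,6,7}->{5,6,7}
Constraint 3 (U + Y = X) on D(U)={2,3,5} D(Y)={3,4,5} D(X)={5,6,7}: U {2,3,5}->{2,3}
So after all 3 constraints: D(U) = {2,3}

Answer: {2,3}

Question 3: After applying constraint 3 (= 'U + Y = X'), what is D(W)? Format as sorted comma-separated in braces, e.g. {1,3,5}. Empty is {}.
Answer: {2,3,4}

Derivation:
Constraint 1 (U != X) on D(U)={2,3,5} D(X)={2,3,4,5,6,7}: no change
Constraint 2 (Y + W = X) on D(Y)={3,4,5,6} D(W)={2,3,4} D(X)={2,3,4,5,6,7}: Y {3,4,5,6}->{3,4,5}; X {2,3,4,5,6,7}->{5,6,7}
Constraint 3 (U + Y = X) on D(U)={2,3,5} D(Y)={3,4,5} D(X)={5,6,7}: U {2,3,5}->{2,3}
So after constraint 3: D(W) = {2,3,4}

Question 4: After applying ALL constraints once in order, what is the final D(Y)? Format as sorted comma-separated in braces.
Constraint 1 (U != X) on D(U)={2,3,5} D(X)={2,3,4,5,6,7}: no change
Constraint 2 (Y + W = X) on D(Y)={3,4,5,6} D(W)={2,3,4} D(X)={2,3,4,5,6,7}: Y {3,4,5,6}->{3,4,5}; X {2,3,4,5,6,7}->{5,6,7}
Constraint 3 (U + Y = X) on D(U)={2,3,5} D(Y)={3,4,5} D(X)={5,6,7}: U {2,3,5}->{2,3}
So after all 3 constraints: D(Y) = {3,4,5}

Answer: {3,4,5}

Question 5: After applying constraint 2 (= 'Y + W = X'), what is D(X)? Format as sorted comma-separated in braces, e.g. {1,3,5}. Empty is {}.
Constraint 1 (U != X) on D(U)={2,3,5} D(X)={2,3,4,5,6,7}: no change
Constraint 2 (Y + W = X) on D(Y)={3,4,5,6} D(W)={2,3,4} D(X)={2,3,4,5,6,7}: Y {3,4,5,6}->{3,4,5}; X {2,3,4,5,6,7}->{5,6,7}
So after constraint 2: D(X) = {5,6,7}

Answer: {5,6,7}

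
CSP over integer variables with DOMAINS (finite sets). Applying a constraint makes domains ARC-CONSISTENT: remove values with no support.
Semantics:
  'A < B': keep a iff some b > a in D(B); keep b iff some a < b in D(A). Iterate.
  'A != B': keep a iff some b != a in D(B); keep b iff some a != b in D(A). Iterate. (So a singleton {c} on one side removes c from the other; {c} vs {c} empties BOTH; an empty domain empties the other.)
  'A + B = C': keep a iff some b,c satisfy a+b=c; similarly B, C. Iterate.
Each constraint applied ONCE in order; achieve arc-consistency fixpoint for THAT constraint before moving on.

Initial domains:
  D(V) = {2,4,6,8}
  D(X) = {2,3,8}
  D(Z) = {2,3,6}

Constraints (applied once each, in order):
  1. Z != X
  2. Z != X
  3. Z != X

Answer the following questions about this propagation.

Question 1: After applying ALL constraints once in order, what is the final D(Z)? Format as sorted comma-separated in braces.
Constraint 1 (Z != X) on D(Z)={2,3,6} D(X)={2,3,8}: no change
Constraint 2 (Z != X) on D(Z)={2,3,6} D(X)={2,3,8}: no change
Constraint 3 (Z != X) on D(Z)={2,3,6} D(X)={2,3,8}: no change
So after all 3 constraints: D(Z) = {2,3,6}

Answer: {2,3,6}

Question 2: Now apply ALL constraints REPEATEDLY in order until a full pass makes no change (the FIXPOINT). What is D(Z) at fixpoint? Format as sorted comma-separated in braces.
pass 0 (initial): D(Z)={2,3,6}
pass 1: no change
Fixpoint after 1 passes: D(Z) = {2,3,6}

Answer: {2,3,6}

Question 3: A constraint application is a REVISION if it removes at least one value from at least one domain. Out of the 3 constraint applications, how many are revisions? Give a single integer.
Constraint 1 (Z != X) on D(Z)={2,3,6} D(X)={2,3,8}: no change => not a revision
Constraint 2 (Z != X) on D(Z)={2,3,6} D(X)={2,3,8}: no change => not a revision
Constraint 3 (Z != X) on D(Z)={2,3,6} D(X)={2,3,8}: no change => not a revision
Total revisions = 0

Answer: 0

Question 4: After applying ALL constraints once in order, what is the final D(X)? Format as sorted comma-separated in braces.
Constraint 1 (Z != X) on D(Z)={2,3,6} D(X)={2,3,8}: no change
Constraint 2 (Z != X) on D(Z)={2,3,6} D(X)={2,3,8}: no change
Constraint 3 (Z != X) on D(Z)={2,3,6} D(X)={2,3,8}: no change
So after all 3 constraints: D(X) = {2,3,8}

Answer: {2,3,8}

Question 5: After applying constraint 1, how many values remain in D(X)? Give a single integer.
Answer: 3

Derivation:
Constraint 1 (Z != X) on D(Z)={2,3,6} D(X)={2,3,8}: no change
So after constraint 1: D(X)={2,3,8}, size = 3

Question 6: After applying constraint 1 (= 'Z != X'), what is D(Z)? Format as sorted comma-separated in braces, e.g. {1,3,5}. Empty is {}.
Constraint 1 (Z != X) on D(Z)={2,3,6} D(X)={2,3,8}: no change
So after constraint 1: D(Z) = {2,3,6}

Answer: {2,3,6}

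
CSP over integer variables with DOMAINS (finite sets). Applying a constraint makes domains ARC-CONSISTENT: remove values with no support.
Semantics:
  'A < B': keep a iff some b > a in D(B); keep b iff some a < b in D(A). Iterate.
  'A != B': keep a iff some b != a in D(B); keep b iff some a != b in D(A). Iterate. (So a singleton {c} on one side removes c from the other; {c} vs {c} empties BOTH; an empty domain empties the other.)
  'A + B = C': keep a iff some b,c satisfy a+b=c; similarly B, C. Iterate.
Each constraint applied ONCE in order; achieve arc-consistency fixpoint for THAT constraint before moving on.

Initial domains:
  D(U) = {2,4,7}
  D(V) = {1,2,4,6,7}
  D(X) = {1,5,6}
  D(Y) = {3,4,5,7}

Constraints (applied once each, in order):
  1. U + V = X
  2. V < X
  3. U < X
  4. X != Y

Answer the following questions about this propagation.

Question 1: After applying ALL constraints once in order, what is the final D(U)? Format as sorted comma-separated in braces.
Answer: {2,4}

Derivation:
Constraint 1 (U + V = X) on D(U)={2,4,7} D(V)={1,2,4,6,7} D(X)={1,5,6}: U {2,4,7}->{2,4}; V {1,2,4,6,7}->{1,2,4}; X {1,5,6}->{5,6}
Constraint 2 (V < X) on D(V)={1,2,4} D(X)={5,6}: no change
Constraint 3 (U < X) on D(U)={2,4} D(X)={5,6}: no change
Constraint 4 (X != Y) on D(X)={5,6} D(Y)={3,4,5,7}: no change
So after all 4 constraints: D(U) = {2,4}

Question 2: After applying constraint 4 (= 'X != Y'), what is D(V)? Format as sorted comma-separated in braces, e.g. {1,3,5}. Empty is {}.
Answer: {1,2,4}

Derivation:
Constraint 1 (U + V = X) on D(U)={2,4,7} D(V)={1,2,4,6,7} D(X)={1,5,6}: U {2,4,7}->{2,4}; V {1,2,4,6,7}->{1,2,4}; X {1,5,6}->{5,6}
Constraint 2 (V < X) on D(V)={1,2,4} D(X)={5,6}: no change
Constraint 3 (U < X) on D(U)={2,4} D(X)={5,6}: no change
Constraint 4 (X != Y) on D(X)={5,6} D(Y)={3,4,5,7}: no change
So after constraint 4: D(V) = {1,2,4}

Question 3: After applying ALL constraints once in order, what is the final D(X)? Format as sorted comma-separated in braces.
Constraint 1 (U + V = X) on D(U)={2,4,7} D(V)={1,2,4,6,7} D(X)={1,5,6}: U {2,4,7}->{2,4}; V {1,2,4,6,7}->{1,2,4}; X {1,5,6}->{5,6}
Constraint 2 (V < X) on D(V)={1,2,4} D(X)={5,6}: no change
Constraint 3 (U < X) on D(U)={2,4} D(X)={5,6}: no change
Constraint 4 (X != Y) on D(X)={5,6} D(Y)={3,4,5,7}: no change
So after all 4 constraints: D(X) = {5,6}

Answer: {5,6}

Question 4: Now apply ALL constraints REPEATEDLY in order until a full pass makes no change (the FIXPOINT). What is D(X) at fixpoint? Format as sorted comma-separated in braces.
Answer: {5,6}

Derivation:
pass 0 (initial): D(X)={1,5,6}
pass 1: U {2,4,7}->{2,4}; V {1,2,4,6,7}->{1,2,4}; X {1,5,6}->{5,6}
pass 2: no change
Fixpoint after 2 passes: D(X) = {5,6}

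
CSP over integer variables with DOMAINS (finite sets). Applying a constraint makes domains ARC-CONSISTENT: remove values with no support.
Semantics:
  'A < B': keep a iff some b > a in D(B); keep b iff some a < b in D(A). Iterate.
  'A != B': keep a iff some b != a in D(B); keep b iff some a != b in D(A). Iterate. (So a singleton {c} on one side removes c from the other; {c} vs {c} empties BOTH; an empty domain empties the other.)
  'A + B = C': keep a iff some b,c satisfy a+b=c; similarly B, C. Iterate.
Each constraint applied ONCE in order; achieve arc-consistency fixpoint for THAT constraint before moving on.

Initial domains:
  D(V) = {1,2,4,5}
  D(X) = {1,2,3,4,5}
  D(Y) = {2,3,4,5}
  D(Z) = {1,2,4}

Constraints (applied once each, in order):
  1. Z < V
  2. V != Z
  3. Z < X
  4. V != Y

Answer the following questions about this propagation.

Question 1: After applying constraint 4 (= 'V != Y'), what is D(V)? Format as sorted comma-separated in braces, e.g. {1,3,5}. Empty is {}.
Answer: {2,4,5}

Derivation:
Constraint 1 (Z < V) on D(Z)={1,2,4} D(V)={1,2,4,5}: V {1,2,4,5}->{2,4,5}
Constraint 2 (V != Z) on D(V)={2,4,5} D(Z)={1,2,4}: no change
Constraint 3 (Z < X) on D(Z)={1,2,4} D(X)={1,2,3,4,5}: X {1,2,3,4,5}->{2,3,4,5}
Constraint 4 (V != Y) on D(V)={2,4,5} D(Y)={2,3,4,5}: no change
So after constraint 4: D(V) = {2,4,5}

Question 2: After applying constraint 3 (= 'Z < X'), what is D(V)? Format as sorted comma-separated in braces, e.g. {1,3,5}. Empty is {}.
Answer: {2,4,5}

Derivation:
Constraint 1 (Z < V) on D(Z)={1,2,4} D(V)={1,2,4,5}: V {1,2,4,5}->{2,4,5}
Constraint 2 (V != Z) on D(V)={2,4,5} D(Z)={1,2,4}: no change
Constraint 3 (Z < X) on D(Z)={1,2,4} D(X)={1,2,3,4,5}: X {1,2,3,4,5}->{2,3,4,5}
So after constraint 3: D(V) = {2,4,5}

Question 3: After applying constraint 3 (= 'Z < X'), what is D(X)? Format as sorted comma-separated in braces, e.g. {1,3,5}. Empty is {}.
Answer: {2,3,4,5}

Derivation:
Constraint 1 (Z < V) on D(Z)={1,2,4} D(V)={1,2,4,5}: V {1,2,4,5}->{2,4,5}
Constraint 2 (V != Z) on D(V)={2,4,5} D(Z)={1,2,4}: no change
Constraint 3 (Z < X) on D(Z)={1,2,4} D(X)={1,2,3,4,5}: X {1,2,3,4,5}->{2,3,4,5}
So after constraint 3: D(X) = {2,3,4,5}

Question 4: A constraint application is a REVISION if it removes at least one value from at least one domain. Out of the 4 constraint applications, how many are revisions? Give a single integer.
Answer: 2

Derivation:
Constraint 1 (Z < V) on D(Z)={1,2,4} D(V)={1,2,4,5}: V {1,2,4,5}->{2,4,5} => REVISION
Constraint 2 (V != Z) on D(V)={2,4,5} D(Z)={1,2,4}: no change => not a revision
Constraint 3 (Z < X) on D(Z)={1,2,4} D(X)={1,2,3,4,5}: X {1,2,3,4,5}->{2,3,4,5} => REVISION
Constraint 4 (V != Y) on D(V)={2,4,5} D(Y)={2,3,4,5}: no change => not a revision
Total revisions = 2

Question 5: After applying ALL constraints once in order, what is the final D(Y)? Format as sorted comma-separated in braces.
Constraint 1 (Z < V) on D(Z)={1,2,4} D(V)={1,2,4,5}: V {1,2,4,5}->{2,4,5}
Constraint 2 (V != Z) on D(V)={2,4,5} D(Z)={1,2,4}: no change
Constraint 3 (Z < X) on D(Z)={1,2,4} D(X)={1,2,3,4,5}: X {1,2,3,4,5}->{2,3,4,5}
Constraint 4 (V != Y) on D(V)={2,4,5} D(Y)={2,3,4,5}: no change
So after all 4 constraints: D(Y) = {2,3,4,5}

Answer: {2,3,4,5}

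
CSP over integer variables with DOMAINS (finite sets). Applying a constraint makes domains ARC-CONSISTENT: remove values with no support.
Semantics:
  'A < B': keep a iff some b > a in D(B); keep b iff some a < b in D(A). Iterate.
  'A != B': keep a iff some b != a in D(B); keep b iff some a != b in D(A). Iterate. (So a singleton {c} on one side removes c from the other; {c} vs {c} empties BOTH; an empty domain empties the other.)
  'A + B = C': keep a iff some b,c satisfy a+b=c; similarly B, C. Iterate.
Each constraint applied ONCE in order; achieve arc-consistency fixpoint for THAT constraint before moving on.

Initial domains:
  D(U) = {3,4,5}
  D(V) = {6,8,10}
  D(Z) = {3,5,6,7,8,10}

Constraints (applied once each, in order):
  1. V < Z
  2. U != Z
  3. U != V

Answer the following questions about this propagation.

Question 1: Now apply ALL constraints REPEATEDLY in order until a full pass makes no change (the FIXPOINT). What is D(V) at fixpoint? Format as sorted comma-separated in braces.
Answer: {6,8}

Derivation:
pass 0 (initial): D(V)={6,8,10}
pass 1: V {6,8,10}->{6,8}; Z {3,5,6,7,8,10}->{7,8,10}
pass 2: no change
Fixpoint after 2 passes: D(V) = {6,8}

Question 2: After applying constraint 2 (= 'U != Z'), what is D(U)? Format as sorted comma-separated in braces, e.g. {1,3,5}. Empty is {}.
Constraint 1 (V < Z) on D(V)={6,8,10} D(Z)={3,5,6,7,8,10}: V {6,8,10}->{6,8}; Z {3,5,6,7,8,10}->{7,8,10}
Constraint 2 (U != Z) on D(U)={3,4,5} D(Z)={7,8,10}: no change
So after constraint 2: D(U) = {3,4,5}

Answer: {3,4,5}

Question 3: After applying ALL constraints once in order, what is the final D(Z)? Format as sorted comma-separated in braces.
Answer: {7,8,10}

Derivation:
Constraint 1 (V < Z) on D(V)={6,8,10} D(Z)={3,5,6,7,8,10}: V {6,8,10}->{6,8}; Z {3,5,6,7,8,10}->{7,8,10}
Constraint 2 (U != Z) on D(U)={3,4,5} D(Z)={7,8,10}: no change
Constraint 3 (U != V) on D(U)={3,4,5} D(V)={6,8}: no change
So after all 3 constraints: D(Z) = {7,8,10}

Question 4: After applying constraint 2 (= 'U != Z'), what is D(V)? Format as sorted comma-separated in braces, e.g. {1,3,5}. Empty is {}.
Constraint 1 (V < Z) on D(V)={6,8,10} D(Z)={3,5,6,7,8,10}: V {6,8,10}->{6,8}; Z {3,5,6,7,8,10}->{7,8,10}
Constraint 2 (U != Z) on D(U)={3,4,5} D(Z)={7,8,10}: no change
So after constraint 2: D(V) = {6,8}

Answer: {6,8}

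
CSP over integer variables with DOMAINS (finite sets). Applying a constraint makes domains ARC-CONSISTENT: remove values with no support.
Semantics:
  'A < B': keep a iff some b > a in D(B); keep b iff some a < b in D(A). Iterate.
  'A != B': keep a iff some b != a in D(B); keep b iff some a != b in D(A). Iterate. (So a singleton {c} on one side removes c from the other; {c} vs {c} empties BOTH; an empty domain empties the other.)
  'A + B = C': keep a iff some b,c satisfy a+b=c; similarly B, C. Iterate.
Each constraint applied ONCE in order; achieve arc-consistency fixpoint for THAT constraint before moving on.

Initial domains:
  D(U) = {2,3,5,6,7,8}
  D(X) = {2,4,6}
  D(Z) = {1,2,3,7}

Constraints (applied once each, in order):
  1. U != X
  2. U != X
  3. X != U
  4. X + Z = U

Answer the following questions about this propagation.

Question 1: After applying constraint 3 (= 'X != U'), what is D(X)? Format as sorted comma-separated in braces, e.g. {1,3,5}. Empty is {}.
Answer: {2,4,6}

Derivation:
Constraint 1 (U != X) on D(U)={2,3,5,6,7,8} D(X)={2,4,6}: no change
Constraint 2 (U != X) on D(U)={2,3,5,6,7,8} D(X)={2,4,6}: no change
Constraint 3 (X != U) on D(X)={2,4,6} D(U)={2,3,5,6,7,8}: no change
So after constraint 3: D(X) = {2,4,6}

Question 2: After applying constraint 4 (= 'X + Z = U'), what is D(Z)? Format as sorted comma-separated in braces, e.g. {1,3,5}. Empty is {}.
Answer: {1,2,3}

Derivation:
Constraint 1 (U != X) on D(U)={2,3,5,6,7,8} D(X)={2,4,6}: no change
Constraint 2 (U != X) on D(U)={2,3,5,6,7,8} D(X)={2,4,6}: no change
Constraint 3 (X != U) on D(X)={2,4,6} D(U)={2,3,5,6,7,8}: no change
Constraint 4 (X + Z = U) on D(X)={2,4,6} D(Z)={1,2,3,7} D(U)={2,3,5,6,7,8}: Z {1,2,3,7}->{1,2,3}; U {2,3,5,6,7,8}->{3,5,6,7,8}
So after constraint 4: D(Z) = {1,2,3}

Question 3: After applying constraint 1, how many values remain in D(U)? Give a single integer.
Constraint 1 (U != X) on D(U)={2,3,5,6,7,8} D(X)={2,4,6}: no change
So after constraint 1: D(U)={2,3,5,6,7,8}, size = 6

Answer: 6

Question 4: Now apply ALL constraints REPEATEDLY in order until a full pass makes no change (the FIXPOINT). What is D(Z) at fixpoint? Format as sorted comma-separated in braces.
pass 0 (initial): D(Z)={1,2,3,7}
pass 1: U {2,3,5,6,7,8}->{3,5,6,7,8}; Z {1,2,3,7}->{1,2,3}
pass 2: no change
Fixpoint after 2 passes: D(Z) = {1,2,3}

Answer: {1,2,3}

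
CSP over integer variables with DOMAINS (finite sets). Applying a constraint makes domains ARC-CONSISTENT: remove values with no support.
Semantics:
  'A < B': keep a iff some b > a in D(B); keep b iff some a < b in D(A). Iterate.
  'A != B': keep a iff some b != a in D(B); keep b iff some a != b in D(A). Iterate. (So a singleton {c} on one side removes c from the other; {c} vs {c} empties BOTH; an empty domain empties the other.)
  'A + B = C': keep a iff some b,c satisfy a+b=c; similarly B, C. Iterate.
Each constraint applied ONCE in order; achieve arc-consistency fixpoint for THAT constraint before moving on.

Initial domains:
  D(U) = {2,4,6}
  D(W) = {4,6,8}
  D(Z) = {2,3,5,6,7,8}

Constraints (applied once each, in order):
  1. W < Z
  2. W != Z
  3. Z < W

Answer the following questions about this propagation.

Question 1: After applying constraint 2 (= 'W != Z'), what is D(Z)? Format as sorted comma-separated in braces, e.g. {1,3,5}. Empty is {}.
Answer: {5,6,7,8}

Derivation:
Constraint 1 (W < Z) on D(W)={4,6,8} D(Z)={2,3,5,6,7,8}: W {4,6,8}->{4,6}; Z {2,3,5,6,7,8}->{5,6,7,8}
Constraint 2 (W != Z) on D(W)={4,6} D(Z)={5,6,7,8}: no change
So after constraint 2: D(Z) = {5,6,7,8}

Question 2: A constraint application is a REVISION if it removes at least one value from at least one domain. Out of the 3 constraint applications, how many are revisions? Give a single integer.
Constraint 1 (W < Z) on D(W)={4,6,8} D(Z)={2,3,5,6,7,8}: W {4,6,8}->{4,6}; Z {2,3,5,6,7,8}->{5,6,7,8} => REVISION
Constraint 2 (W != Z) on D(W)={4,6} D(Z)={5,6,7,8}: no change => not a revision
Constraint 3 (Z < W) on D(Z)={5,6,7,8} D(W)={4,6}: Z {5,6,7,8}->{5}; W {4,6}->{6} => REVISION
Total revisions = 2

Answer: 2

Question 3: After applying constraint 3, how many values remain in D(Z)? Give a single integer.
Answer: 1

Derivation:
Constraint 1 (W < Z) on D(W)={4,6,8} D(Z)={2,3,5,6,7,8}: W {4,6,8}->{4,6}; Z {2,3,5,6,7,8}->{5,6,7,8}
Constraint 2 (W != Z) on D(W)={4,6} D(Z)={5,6,7,8}: no change
Constraint 3 (Z < W) on D(Z)={5,6,7,8} D(W)={4,6}: Z {5,6,7,8}->{5}; W {4,6}->{6}
So after constraint 3: D(Z)={5}, size = 1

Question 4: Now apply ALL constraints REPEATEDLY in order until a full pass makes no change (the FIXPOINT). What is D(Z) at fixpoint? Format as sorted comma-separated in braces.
Answer: {}

Derivation:
pass 0 (initial): D(Z)={2,3,5,6,7,8}
pass 1: W {4,6,8}->{6}; Z {2,3,5,6,7,8}->{5}
pass 2: W {6}->{}; Z {5}->{}
pass 3: no change
Fixpoint after 3 passes: D(Z) = {}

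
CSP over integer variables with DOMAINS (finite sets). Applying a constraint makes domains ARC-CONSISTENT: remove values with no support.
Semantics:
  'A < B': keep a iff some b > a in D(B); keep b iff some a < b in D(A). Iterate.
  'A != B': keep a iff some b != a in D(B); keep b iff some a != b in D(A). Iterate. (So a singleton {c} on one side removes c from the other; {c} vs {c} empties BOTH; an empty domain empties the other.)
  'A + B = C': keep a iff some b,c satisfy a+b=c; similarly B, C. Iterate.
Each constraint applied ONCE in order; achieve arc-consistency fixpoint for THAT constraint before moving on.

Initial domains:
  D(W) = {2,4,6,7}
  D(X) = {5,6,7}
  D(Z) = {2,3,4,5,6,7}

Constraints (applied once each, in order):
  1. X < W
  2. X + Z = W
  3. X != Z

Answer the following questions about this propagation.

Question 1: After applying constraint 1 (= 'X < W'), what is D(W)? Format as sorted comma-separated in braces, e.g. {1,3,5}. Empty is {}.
Constraint 1 (X < W) on D(X)={5,6,7} D(W)={2,4,6,7}: X {5,6,7}->{5,6}; W {2,4,6,7}->{6,7}
So after constraint 1: D(W) = {6,7}

Answer: {6,7}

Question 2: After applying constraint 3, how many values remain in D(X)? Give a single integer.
Constraint 1 (X < W) on D(X)={5,6,7} D(W)={2,4,6,7}: X {5,6,7}->{5,6}; W {2,4,6,7}->{6,7}
Constraint 2 (X + Z = W) on D(X)={5,6} D(Z)={2,3,4,5,6,7} D(W)={6,7}: X {5,6}->{5}; Z {2,3,4,5,6,7}->{2}; W {6,7}->{7}
Constraint 3 (X != Z) on D(X)={5} D(Z)={2}: no change
So after constraint 3: D(X)={5}, size = 1

Answer: 1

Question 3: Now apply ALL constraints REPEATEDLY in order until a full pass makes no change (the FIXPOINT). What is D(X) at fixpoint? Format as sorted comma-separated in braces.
Answer: {5}

Derivation:
pass 0 (initial): D(X)={5,6,7}
pass 1: W {2,4,6,7}->{7}; X {5,6,7}->{5}; Z {2,3,4,5,6,7}->{2}
pass 2: no change
Fixpoint after 2 passes: D(X) = {5}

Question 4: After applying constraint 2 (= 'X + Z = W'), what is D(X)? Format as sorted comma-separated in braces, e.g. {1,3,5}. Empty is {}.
Constraint 1 (X < W) on D(X)={5,6,7} D(W)={2,4,6,7}: X {5,6,7}->{5,6}; W {2,4,6,7}->{6,7}
Constraint 2 (X + Z = W) on D(X)={5,6} D(Z)={2,3,4,5,6,7} D(W)={6,7}: X {5,6}->{5}; Z {2,3,4,5,6,7}->{2}; W {6,7}->{7}
So after constraint 2: D(X) = {5}

Answer: {5}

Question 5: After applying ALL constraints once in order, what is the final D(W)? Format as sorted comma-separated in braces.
Constraint 1 (X < W) on D(X)={5,6,7} D(W)={2,4,6,7}: X {5,6,7}->{5,6}; W {2,4,6,7}->{6,7}
Constraint 2 (X + Z = W) on D(X)={5,6} D(Z)={2,3,4,5,6,7} D(W)={6,7}: X {5,6}->{5}; Z {2,3,4,5,6,7}->{2}; W {6,7}->{7}
Constraint 3 (X != Z) on D(X)={5} D(Z)={2}: no change
So after all 3 constraints: D(W) = {7}

Answer: {7}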